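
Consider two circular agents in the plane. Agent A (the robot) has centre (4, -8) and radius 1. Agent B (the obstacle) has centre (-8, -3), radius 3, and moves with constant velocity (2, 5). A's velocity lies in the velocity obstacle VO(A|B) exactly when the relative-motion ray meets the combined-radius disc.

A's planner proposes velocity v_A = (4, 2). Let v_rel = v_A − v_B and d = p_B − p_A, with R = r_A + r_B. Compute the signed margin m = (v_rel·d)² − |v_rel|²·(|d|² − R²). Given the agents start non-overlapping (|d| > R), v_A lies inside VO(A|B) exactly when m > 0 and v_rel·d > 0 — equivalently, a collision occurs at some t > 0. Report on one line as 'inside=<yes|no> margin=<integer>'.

d = (-12, 5),  |d|² = 169;  R = 1+3 = 4,  c = 169−4² = 153
v_rel = (2, -3),  |v_rel|² = 13;  v_rel·d = (2)·(-12) + (-3)·(5) = -39
13·t² + 78·t + 153 = 0  ⇒  m = (-39)² − 13·153 = -468
m = -468 < 0,  v_rel·d = -39 < 0  ⇒  outside

inside=no margin=-468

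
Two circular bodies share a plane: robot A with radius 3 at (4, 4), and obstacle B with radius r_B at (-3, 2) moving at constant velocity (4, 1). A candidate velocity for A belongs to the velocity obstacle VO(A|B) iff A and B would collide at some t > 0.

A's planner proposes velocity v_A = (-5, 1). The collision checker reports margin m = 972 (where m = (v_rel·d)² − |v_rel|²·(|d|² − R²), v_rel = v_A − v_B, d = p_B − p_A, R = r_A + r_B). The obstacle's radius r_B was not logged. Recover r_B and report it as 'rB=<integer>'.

m = 972
d = (-7, -2);  v_rel = (-9, 0),  |v_rel|² = 81
v_rel×d = (-9)·(-2) − (0)·(-7) = 18
since m = R²·81 − 18²:  R² = (324 + 972) / 81 = 16
R = √16 = 4  ⇒  r_B = 4 − 3 = 1

rB=1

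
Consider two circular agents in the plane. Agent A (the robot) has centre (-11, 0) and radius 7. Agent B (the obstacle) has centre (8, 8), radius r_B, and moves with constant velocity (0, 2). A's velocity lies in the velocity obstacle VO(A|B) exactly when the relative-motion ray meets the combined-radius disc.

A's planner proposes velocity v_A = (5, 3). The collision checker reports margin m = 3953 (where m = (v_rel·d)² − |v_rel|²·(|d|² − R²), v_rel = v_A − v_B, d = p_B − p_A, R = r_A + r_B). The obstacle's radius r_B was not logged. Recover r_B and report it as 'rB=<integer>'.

m = 3953
d = (19, 8);  v_rel = (5, 1),  |v_rel|² = 26
v_rel×d = (5)·(8) − (1)·(19) = 21
since m = R²·26 − 21²:  R² = (441 + 3953) / 26 = 169
R = √169 = 13  ⇒  r_B = 13 − 7 = 6

rB=6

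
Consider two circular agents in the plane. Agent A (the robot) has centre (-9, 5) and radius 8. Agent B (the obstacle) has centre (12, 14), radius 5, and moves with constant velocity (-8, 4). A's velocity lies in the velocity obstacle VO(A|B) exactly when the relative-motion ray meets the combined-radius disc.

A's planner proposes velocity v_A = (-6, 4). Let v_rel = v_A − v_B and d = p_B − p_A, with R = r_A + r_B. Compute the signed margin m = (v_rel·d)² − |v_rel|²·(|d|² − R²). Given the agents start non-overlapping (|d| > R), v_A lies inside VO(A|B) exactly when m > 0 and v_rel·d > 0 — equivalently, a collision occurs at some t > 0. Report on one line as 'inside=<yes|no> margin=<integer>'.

d = (21, 9),  |d|² = 522;  R = 8+5 = 13,  c = 522−13² = 353
v_rel = (2, 0),  |v_rel|² = 4;  v_rel·d = (2)·(21) + (0)·(9) = 42
4·t² − 84·t + 353 = 0  ⇒  m = 42² − 4·353 = 352
m = 352 > 0,  v_rel·d = 42 > 0  ⇒  inside

inside=yes margin=352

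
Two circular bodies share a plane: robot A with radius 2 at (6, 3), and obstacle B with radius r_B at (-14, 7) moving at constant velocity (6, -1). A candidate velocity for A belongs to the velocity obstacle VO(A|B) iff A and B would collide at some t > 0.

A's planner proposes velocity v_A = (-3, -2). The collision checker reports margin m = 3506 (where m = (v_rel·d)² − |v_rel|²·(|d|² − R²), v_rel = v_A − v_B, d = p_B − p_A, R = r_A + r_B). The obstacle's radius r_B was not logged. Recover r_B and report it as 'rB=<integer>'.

m = 3506
d = (-20, 4);  v_rel = (-9, -1),  |v_rel|² = 82
v_rel×d = (-9)·(4) − (-1)·(-20) = -56
since m = R²·82 − (-56)²:  R² = (3136 + 3506) / 82 = 81
R = √81 = 9  ⇒  r_B = 9 − 2 = 7

rB=7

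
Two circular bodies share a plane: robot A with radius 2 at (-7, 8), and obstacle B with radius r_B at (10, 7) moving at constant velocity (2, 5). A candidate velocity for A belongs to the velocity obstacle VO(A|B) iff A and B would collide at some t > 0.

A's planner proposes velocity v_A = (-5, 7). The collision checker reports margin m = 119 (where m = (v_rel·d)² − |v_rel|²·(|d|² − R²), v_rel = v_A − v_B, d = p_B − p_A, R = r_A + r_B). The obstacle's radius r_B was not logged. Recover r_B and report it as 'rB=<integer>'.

m = 119
d = (17, -1);  v_rel = (-7, 2),  |v_rel|² = 53
v_rel×d = (-7)·(-1) − (2)·(17) = -27
since m = R²·53 − (-27)²:  R² = (729 + 119) / 53 = 16
R = √16 = 4  ⇒  r_B = 4 − 2 = 2

rB=2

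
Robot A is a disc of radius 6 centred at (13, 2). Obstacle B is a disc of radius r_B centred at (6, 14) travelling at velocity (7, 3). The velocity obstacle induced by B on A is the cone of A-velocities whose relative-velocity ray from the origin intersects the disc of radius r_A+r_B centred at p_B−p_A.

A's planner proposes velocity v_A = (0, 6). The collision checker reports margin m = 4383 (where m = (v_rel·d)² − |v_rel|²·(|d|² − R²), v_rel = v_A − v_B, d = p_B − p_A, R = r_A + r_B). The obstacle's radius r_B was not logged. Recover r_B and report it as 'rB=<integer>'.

m = 4383
d = (-7, 12);  v_rel = (-7, 3),  |v_rel|² = 58
v_rel×d = (-7)·(12) − (3)·(-7) = -63
since m = R²·58 − (-63)²:  R² = (3969 + 4383) / 58 = 144
R = √144 = 12  ⇒  r_B = 12 − 6 = 6

rB=6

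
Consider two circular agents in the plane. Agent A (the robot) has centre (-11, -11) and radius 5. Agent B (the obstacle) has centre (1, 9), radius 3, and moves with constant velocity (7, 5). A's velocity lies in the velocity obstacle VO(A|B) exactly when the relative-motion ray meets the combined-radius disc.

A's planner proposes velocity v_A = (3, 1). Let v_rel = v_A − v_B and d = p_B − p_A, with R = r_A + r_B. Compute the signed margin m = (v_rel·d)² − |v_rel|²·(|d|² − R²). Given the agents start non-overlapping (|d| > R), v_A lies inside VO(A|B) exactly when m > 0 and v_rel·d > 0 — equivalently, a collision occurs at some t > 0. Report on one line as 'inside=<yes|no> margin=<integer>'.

d = (12, 20),  |d|² = 544;  R = 5+3 = 8,  c = 544−8² = 480
v_rel = (-4, -4),  |v_rel|² = 32;  v_rel·d = (-4)·(12) + (-4)·(20) = -128
32·t² + 256·t + 480 = 0  ⇒  m = (-128)² − 32·480 = 1024
m = 1024 > 0,  v_rel·d = -128 < 0  ⇒  outside

inside=no margin=1024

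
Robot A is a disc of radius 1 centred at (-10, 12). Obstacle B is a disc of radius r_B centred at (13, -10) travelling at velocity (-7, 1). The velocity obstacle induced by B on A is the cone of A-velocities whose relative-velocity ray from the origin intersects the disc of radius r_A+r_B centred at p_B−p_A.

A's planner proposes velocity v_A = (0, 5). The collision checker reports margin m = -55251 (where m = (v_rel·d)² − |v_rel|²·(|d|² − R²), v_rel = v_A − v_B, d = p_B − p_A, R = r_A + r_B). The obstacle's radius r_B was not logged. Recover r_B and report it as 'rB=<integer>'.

m = -55251
d = (23, -22);  v_rel = (7, 4),  |v_rel|² = 65
v_rel×d = (7)·(-22) − (4)·(23) = -246
since m = R²·65 − (-246)²:  R² = (60516 + -55251) / 65 = 81
R = √81 = 9  ⇒  r_B = 9 − 1 = 8

rB=8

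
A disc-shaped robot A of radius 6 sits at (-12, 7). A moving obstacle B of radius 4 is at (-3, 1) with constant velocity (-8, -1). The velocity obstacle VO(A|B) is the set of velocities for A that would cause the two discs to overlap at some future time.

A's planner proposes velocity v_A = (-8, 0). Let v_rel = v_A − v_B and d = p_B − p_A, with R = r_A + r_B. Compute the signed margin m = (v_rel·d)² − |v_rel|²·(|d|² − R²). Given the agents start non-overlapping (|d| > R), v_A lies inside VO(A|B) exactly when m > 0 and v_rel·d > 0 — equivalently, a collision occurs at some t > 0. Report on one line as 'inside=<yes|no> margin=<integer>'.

d = (9, -6),  |d|² = 117;  R = 6+4 = 10,  c = 117−10² = 17
v_rel = (0, 1),  |v_rel|² = 1;  v_rel·d = (0)·(9) + (1)·(-6) = -6
1·t² + 12·t + 17 = 0  ⇒  m = (-6)² − 1·17 = 19
m = 19 > 0,  v_rel·d = -6 < 0  ⇒  outside

inside=no margin=19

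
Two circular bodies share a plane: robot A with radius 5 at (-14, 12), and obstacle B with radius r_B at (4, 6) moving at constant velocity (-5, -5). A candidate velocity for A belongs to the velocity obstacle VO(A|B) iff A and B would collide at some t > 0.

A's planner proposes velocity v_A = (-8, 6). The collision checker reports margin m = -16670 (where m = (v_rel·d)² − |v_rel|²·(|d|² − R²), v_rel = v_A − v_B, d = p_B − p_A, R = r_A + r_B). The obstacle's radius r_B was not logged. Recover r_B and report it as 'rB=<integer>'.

m = -16670
d = (18, -6);  v_rel = (-3, 11),  |v_rel|² = 130
v_rel×d = (-3)·(-6) − (11)·(18) = -180
since m = R²·130 − (-180)²:  R² = (32400 + -16670) / 130 = 121
R = √121 = 11  ⇒  r_B = 11 − 5 = 6

rB=6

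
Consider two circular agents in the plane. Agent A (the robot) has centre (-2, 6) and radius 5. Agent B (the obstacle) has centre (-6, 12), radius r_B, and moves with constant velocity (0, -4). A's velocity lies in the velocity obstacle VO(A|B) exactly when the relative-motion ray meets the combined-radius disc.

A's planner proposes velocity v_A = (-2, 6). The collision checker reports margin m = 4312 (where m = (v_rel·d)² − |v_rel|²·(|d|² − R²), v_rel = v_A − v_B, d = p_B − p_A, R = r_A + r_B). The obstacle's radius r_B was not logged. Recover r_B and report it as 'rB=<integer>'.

m = 4312
d = (-4, 6);  v_rel = (-2, 10),  |v_rel|² = 104
v_rel×d = (-2)·(6) − (10)·(-4) = 28
since m = R²·104 − 28²:  R² = (784 + 4312) / 104 = 49
R = √49 = 7  ⇒  r_B = 7 − 5 = 2

rB=2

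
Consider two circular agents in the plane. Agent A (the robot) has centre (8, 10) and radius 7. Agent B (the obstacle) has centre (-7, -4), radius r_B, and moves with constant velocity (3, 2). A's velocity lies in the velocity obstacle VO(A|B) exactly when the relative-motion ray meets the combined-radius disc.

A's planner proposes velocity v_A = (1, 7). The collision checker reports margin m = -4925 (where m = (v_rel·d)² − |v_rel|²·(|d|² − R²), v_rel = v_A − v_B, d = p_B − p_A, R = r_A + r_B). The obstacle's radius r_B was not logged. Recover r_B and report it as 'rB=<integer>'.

m = -4925
d = (-15, -14);  v_rel = (-2, 5),  |v_rel|² = 29
v_rel×d = (-2)·(-14) − (5)·(-15) = 103
since m = R²·29 − 103²:  R² = (10609 + -4925) / 29 = 196
R = √196 = 14  ⇒  r_B = 14 − 7 = 7

rB=7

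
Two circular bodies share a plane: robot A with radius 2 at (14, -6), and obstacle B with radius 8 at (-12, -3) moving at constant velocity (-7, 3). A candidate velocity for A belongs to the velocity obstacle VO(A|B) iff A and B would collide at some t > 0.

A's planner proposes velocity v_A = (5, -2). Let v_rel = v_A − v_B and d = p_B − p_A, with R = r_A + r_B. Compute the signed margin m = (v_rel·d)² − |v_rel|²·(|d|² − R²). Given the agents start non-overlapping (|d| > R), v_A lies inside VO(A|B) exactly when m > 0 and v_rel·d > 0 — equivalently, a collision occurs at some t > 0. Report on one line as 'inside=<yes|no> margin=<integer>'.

d = (-26, 3),  |d|² = 685;  R = 2+8 = 10,  c = 685−10² = 585
v_rel = (12, -5),  |v_rel|² = 169;  v_rel·d = (12)·(-26) + (-5)·(3) = -327
169·t² + 654·t + 585 = 0  ⇒  m = (-327)² − 169·585 = 8064
m = 8064 > 0,  v_rel·d = -327 < 0  ⇒  outside

inside=no margin=8064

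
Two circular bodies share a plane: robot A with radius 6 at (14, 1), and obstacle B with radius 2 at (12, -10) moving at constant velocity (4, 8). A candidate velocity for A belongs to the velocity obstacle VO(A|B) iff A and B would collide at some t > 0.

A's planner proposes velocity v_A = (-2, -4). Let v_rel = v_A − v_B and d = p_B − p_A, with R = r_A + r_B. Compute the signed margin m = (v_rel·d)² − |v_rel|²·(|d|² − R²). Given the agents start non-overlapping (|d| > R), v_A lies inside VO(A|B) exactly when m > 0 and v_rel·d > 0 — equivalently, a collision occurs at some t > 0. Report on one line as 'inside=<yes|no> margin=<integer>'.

d = (-2, -11),  |d|² = 125;  R = 6+2 = 8,  c = 125−8² = 61
v_rel = (-6, -12),  |v_rel|² = 180;  v_rel·d = (-6)·(-2) + (-12)·(-11) = 144
180·t² − 288·t + 61 = 0  ⇒  m = 144² − 180·61 = 9756
m = 9756 > 0,  v_rel·d = 144 > 0  ⇒  inside

inside=yes margin=9756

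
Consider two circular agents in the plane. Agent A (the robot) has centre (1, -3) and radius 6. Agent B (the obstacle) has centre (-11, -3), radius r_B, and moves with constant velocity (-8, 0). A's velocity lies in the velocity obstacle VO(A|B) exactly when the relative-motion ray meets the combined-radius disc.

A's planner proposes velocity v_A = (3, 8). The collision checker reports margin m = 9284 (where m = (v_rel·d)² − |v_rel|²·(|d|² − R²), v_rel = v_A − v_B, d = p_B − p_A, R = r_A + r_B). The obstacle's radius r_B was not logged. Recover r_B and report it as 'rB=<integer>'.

m = 9284
d = (-12, 0);  v_rel = (11, 8),  |v_rel|² = 185
v_rel×d = (11)·(0) − (8)·(-12) = 96
since m = R²·185 − 96²:  R² = (9216 + 9284) / 185 = 100
R = √100 = 10  ⇒  r_B = 10 − 6 = 4

rB=4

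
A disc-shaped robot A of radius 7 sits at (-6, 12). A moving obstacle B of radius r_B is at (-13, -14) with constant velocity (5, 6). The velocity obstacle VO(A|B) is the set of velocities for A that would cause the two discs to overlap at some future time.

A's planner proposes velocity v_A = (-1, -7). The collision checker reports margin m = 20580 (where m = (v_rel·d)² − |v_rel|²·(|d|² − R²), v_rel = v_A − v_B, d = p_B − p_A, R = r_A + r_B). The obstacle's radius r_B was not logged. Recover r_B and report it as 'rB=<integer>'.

m = 20580
d = (-7, -26);  v_rel = (-6, -13),  |v_rel|² = 205
v_rel×d = (-6)·(-26) − (-13)·(-7) = 65
since m = R²·205 − 65²:  R² = (4225 + 20580) / 205 = 121
R = √121 = 11  ⇒  r_B = 11 − 7 = 4

rB=4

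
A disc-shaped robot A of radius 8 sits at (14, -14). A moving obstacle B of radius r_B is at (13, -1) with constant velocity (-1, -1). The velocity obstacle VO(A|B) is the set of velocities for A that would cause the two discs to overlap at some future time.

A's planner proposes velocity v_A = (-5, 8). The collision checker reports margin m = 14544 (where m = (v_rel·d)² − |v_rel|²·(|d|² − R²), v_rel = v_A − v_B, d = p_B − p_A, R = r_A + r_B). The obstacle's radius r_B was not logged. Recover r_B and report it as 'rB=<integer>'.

m = 14544
d = (-1, 13);  v_rel = (-4, 9),  |v_rel|² = 97
v_rel×d = (-4)·(13) − (9)·(-1) = -43
since m = R²·97 − (-43)²:  R² = (1849 + 14544) / 97 = 169
R = √169 = 13  ⇒  r_B = 13 − 8 = 5

rB=5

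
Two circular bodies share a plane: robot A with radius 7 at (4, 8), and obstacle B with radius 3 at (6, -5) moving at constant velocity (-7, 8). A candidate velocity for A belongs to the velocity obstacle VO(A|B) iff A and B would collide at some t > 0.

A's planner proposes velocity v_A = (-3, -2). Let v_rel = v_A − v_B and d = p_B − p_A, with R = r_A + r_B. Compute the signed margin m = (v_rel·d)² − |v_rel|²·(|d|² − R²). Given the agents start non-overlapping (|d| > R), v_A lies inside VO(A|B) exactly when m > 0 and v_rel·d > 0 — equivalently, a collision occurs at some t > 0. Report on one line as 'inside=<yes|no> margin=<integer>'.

d = (2, -13),  |d|² = 173;  R = 7+3 = 10,  c = 173−10² = 73
v_rel = (4, -10),  |v_rel|² = 116;  v_rel·d = (4)·(2) + (-10)·(-13) = 138
116·t² − 276·t + 73 = 0  ⇒  m = 138² − 116·73 = 10576
m = 10576 > 0,  v_rel·d = 138 > 0  ⇒  inside

inside=yes margin=10576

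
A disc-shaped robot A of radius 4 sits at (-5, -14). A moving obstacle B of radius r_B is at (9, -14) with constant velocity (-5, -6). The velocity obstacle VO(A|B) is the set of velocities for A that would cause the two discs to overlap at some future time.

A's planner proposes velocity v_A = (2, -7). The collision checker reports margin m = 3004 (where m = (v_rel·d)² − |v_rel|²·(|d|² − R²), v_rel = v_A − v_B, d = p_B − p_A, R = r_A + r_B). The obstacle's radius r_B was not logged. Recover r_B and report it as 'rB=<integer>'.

m = 3004
d = (14, 0);  v_rel = (7, -1),  |v_rel|² = 50
v_rel×d = (7)·(0) − (-1)·(14) = 14
since m = R²·50 − 14²:  R² = (196 + 3004) / 50 = 64
R = √64 = 8  ⇒  r_B = 8 − 4 = 4

rB=4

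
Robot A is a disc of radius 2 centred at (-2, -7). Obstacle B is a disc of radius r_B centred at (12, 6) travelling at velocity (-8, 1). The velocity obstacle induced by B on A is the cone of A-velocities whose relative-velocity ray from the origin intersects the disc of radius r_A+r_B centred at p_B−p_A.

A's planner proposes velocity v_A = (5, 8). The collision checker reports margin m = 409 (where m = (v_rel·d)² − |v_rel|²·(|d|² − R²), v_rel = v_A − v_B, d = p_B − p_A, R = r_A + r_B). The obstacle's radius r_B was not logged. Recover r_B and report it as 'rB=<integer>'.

m = 409
d = (14, 13);  v_rel = (13, 7),  |v_rel|² = 218
v_rel×d = (13)·(13) − (7)·(14) = 71
since m = R²·218 − 71²:  R² = (5041 + 409) / 218 = 25
R = √25 = 5  ⇒  r_B = 5 − 2 = 3

rB=3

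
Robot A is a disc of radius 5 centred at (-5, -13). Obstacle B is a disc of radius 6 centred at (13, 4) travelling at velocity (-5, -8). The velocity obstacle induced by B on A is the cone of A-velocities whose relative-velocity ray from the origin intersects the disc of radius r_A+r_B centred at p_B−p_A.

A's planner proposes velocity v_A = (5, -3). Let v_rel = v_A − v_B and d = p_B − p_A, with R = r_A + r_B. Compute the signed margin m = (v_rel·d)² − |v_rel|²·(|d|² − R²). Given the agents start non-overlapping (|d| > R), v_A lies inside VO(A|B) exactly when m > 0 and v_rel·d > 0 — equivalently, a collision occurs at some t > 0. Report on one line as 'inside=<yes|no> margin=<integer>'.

d = (18, 17),  |d|² = 613;  R = 5+6 = 11,  c = 613−11² = 492
v_rel = (10, 5),  |v_rel|² = 125;  v_rel·d = (10)·(18) + (5)·(17) = 265
125·t² − 530·t + 492 = 0  ⇒  m = 265² − 125·492 = 8725
m = 8725 > 0,  v_rel·d = 265 > 0  ⇒  inside

inside=yes margin=8725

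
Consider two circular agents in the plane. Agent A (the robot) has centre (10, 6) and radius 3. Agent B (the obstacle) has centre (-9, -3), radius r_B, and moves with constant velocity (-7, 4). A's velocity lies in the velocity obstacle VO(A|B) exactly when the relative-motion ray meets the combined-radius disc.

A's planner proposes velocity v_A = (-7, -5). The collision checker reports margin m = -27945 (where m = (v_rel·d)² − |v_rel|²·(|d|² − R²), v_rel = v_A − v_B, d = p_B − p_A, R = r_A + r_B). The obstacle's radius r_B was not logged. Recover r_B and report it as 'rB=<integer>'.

m = -27945
d = (-19, -9);  v_rel = (0, -9),  |v_rel|² = 81
v_rel×d = (0)·(-9) − (-9)·(-19) = -171
since m = R²·81 − (-171)²:  R² = (29241 + -27945) / 81 = 16
R = √16 = 4  ⇒  r_B = 4 − 3 = 1

rB=1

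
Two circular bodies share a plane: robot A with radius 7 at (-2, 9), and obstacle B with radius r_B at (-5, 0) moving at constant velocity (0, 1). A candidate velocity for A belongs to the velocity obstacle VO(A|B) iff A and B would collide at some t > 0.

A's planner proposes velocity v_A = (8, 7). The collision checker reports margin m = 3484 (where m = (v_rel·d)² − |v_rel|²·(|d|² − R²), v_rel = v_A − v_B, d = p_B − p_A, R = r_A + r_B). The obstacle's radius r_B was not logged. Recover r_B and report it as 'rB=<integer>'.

m = 3484
d = (-3, -9);  v_rel = (8, 6),  |v_rel|² = 100
v_rel×d = (8)·(-9) − (6)·(-3) = -54
since m = R²·100 − (-54)²:  R² = (2916 + 3484) / 100 = 64
R = √64 = 8  ⇒  r_B = 8 − 7 = 1

rB=1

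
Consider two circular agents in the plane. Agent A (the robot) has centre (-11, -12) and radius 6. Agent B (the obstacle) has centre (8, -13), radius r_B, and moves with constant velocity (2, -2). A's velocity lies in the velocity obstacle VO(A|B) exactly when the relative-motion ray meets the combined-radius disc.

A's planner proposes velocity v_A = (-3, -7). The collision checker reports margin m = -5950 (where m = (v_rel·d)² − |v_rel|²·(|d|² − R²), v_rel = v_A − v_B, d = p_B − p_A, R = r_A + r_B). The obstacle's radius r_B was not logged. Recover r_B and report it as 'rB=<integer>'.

m = -5950
d = (19, -1);  v_rel = (-5, -5),  |v_rel|² = 50
v_rel×d = (-5)·(-1) − (-5)·(19) = 100
since m = R²·50 − 100²:  R² = (10000 + -5950) / 50 = 81
R = √81 = 9  ⇒  r_B = 9 − 6 = 3

rB=3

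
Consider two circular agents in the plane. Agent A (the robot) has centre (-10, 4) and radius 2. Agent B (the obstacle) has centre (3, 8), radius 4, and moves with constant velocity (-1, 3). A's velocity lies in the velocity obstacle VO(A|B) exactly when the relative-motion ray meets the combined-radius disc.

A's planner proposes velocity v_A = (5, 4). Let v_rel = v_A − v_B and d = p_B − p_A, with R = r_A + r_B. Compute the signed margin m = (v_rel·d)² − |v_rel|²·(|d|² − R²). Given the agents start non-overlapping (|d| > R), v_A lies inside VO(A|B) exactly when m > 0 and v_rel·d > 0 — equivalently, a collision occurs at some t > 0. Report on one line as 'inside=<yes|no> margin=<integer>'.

d = (13, 4),  |d|² = 185;  R = 2+4 = 6,  c = 185−6² = 149
v_rel = (6, 1),  |v_rel|² = 37;  v_rel·d = (6)·(13) + (1)·(4) = 82
37·t² − 164·t + 149 = 0  ⇒  m = 82² − 37·149 = 1211
m = 1211 > 0,  v_rel·d = 82 > 0  ⇒  inside

inside=yes margin=1211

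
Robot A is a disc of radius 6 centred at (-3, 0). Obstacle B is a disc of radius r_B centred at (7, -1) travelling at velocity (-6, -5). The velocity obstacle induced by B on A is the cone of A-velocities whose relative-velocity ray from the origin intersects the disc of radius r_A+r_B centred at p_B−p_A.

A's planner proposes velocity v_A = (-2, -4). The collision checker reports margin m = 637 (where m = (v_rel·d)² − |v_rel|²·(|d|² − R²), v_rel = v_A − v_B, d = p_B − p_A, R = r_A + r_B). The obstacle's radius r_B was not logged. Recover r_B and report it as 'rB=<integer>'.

m = 637
d = (10, -1);  v_rel = (4, 1),  |v_rel|² = 17
v_rel×d = (4)·(-1) − (1)·(10) = -14
since m = R²·17 − (-14)²:  R² = (196 + 637) / 17 = 49
R = √49 = 7  ⇒  r_B = 7 − 6 = 1

rB=1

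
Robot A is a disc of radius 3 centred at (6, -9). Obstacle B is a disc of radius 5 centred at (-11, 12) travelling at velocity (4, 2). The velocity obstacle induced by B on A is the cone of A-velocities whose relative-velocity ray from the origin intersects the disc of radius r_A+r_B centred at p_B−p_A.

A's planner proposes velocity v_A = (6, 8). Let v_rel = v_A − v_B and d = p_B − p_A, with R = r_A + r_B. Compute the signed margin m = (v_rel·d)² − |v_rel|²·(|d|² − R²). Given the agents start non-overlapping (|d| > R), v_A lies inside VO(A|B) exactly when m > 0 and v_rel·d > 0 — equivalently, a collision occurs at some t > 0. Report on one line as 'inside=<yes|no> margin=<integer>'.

d = (-17, 21),  |d|² = 730;  R = 3+5 = 8,  c = 730−8² = 666
v_rel = (2, 6),  |v_rel|² = 40;  v_rel·d = (2)·(-17) + (6)·(21) = 92
40·t² − 184·t + 666 = 0  ⇒  m = 92² − 40·666 = -18176
m = -18176 < 0,  v_rel·d = 92 > 0  ⇒  outside

inside=no margin=-18176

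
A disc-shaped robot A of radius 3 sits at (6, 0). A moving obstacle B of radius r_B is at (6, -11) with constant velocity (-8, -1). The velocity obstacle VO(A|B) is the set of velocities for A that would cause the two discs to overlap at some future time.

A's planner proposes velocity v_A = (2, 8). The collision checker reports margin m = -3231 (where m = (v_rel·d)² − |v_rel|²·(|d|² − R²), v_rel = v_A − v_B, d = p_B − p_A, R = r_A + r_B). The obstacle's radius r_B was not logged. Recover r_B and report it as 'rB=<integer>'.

m = -3231
d = (0, -11);  v_rel = (10, 9),  |v_rel|² = 181
v_rel×d = (10)·(-11) − (9)·(0) = -110
since m = R²·181 − (-110)²:  R² = (12100 + -3231) / 181 = 49
R = √49 = 7  ⇒  r_B = 7 − 3 = 4

rB=4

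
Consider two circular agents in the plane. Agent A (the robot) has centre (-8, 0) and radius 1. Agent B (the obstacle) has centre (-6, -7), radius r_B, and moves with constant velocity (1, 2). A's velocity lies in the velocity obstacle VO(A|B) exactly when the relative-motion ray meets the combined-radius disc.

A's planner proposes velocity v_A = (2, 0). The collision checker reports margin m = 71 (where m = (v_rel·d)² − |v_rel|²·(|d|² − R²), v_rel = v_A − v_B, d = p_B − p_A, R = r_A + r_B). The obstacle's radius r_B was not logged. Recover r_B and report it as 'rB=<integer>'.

m = 71
d = (2, -7);  v_rel = (1, -2),  |v_rel|² = 5
v_rel×d = (1)·(-7) − (-2)·(2) = -3
since m = R²·5 − (-3)²:  R² = (9 + 71) / 5 = 16
R = √16 = 4  ⇒  r_B = 4 − 1 = 3

rB=3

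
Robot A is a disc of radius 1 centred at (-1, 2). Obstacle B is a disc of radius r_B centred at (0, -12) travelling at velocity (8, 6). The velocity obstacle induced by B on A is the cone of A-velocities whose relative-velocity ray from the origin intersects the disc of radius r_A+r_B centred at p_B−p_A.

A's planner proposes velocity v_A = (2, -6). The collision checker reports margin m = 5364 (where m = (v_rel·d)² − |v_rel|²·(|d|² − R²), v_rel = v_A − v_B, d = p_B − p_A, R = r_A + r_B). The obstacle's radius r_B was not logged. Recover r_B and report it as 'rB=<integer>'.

m = 5364
d = (1, -14);  v_rel = (-6, -12),  |v_rel|² = 180
v_rel×d = (-6)·(-14) − (-12)·(1) = 96
since m = R²·180 − 96²:  R² = (9216 + 5364) / 180 = 81
R = √81 = 9  ⇒  r_B = 9 − 1 = 8

rB=8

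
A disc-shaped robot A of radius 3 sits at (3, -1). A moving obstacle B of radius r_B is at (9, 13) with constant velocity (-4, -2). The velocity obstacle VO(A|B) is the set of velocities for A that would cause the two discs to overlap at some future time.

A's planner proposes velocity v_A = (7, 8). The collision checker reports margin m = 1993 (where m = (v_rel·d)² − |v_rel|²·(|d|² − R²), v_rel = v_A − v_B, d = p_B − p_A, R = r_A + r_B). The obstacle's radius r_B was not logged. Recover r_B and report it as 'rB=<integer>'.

m = 1993
d = (6, 14);  v_rel = (11, 10),  |v_rel|² = 221
v_rel×d = (11)·(14) − (10)·(6) = 94
since m = R²·221 − 94²:  R² = (8836 + 1993) / 221 = 49
R = √49 = 7  ⇒  r_B = 7 − 3 = 4

rB=4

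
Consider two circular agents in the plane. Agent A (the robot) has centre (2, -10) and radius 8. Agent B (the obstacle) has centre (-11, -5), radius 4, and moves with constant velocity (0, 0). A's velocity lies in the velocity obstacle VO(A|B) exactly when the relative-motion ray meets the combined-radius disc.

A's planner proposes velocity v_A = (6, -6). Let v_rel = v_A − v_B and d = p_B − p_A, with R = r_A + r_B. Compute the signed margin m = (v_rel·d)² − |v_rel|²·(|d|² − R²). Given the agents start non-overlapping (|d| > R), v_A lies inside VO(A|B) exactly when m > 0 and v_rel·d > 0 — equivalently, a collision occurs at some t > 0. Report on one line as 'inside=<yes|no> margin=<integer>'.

d = (-13, 5),  |d|² = 194;  R = 8+4 = 12,  c = 194−12² = 50
v_rel = (6, -6),  |v_rel|² = 72;  v_rel·d = (6)·(-13) + (-6)·(5) = -108
72·t² + 216·t + 50 = 0  ⇒  m = (-108)² − 72·50 = 8064
m = 8064 > 0,  v_rel·d = -108 < 0  ⇒  outside

inside=no margin=8064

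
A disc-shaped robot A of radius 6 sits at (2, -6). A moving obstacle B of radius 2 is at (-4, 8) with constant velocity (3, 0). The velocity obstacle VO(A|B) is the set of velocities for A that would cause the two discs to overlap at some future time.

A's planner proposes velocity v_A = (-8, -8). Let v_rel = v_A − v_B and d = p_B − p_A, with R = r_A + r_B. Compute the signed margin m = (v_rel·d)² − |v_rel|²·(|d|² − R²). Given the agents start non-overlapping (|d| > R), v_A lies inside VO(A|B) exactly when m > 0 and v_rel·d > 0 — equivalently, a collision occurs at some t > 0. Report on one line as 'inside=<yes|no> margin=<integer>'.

d = (-6, 14),  |d|² = 232;  R = 6+2 = 8,  c = 232−8² = 168
v_rel = (-11, -8),  |v_rel|² = 185;  v_rel·d = (-11)·(-6) + (-8)·(14) = -46
185·t² + 92·t + 168 = 0  ⇒  m = (-46)² − 185·168 = -28964
m = -28964 < 0,  v_rel·d = -46 < 0  ⇒  outside

inside=no margin=-28964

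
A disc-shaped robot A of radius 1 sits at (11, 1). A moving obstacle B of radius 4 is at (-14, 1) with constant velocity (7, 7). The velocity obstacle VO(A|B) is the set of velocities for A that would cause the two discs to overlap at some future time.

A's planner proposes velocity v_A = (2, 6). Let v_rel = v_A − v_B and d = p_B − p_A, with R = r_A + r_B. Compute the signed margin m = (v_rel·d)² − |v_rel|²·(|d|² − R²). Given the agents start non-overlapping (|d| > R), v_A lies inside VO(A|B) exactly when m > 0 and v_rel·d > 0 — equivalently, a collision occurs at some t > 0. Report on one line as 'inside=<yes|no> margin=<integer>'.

d = (-25, 0),  |d|² = 625;  R = 1+4 = 5,  c = 625−5² = 600
v_rel = (-5, -1),  |v_rel|² = 26;  v_rel·d = (-5)·(-25) + (-1)·(0) = 125
26·t² − 250·t + 600 = 0  ⇒  m = 125² − 26·600 = 25
m = 25 > 0,  v_rel·d = 125 > 0  ⇒  inside

inside=yes margin=25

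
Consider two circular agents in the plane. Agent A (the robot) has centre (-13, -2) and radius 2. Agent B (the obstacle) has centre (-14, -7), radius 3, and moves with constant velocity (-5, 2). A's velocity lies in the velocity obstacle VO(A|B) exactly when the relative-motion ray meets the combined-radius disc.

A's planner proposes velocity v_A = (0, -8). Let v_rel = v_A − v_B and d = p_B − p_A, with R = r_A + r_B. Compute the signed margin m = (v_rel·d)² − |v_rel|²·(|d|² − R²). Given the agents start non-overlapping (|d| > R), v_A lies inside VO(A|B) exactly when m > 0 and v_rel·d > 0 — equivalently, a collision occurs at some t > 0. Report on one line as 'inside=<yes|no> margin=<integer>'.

d = (-1, -5),  |d|² = 26;  R = 2+3 = 5,  c = 26−5² = 1
v_rel = (5, -10),  |v_rel|² = 125;  v_rel·d = (5)·(-1) + (-10)·(-5) = 45
125·t² − 90·t + 1 = 0  ⇒  m = 45² − 125·1 = 1900
m = 1900 > 0,  v_rel·d = 45 > 0  ⇒  inside

inside=yes margin=1900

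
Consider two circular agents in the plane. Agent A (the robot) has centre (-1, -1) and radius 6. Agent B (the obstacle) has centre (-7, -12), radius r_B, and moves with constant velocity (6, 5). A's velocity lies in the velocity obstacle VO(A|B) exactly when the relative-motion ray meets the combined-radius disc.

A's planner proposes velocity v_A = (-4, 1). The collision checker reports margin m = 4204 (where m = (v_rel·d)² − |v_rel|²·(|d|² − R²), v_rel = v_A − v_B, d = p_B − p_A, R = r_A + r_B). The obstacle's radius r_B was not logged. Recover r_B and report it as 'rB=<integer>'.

m = 4204
d = (-6, -11);  v_rel = (-10, -4),  |v_rel|² = 116
v_rel×d = (-10)·(-11) − (-4)·(-6) = 86
since m = R²·116 − 86²:  R² = (7396 + 4204) / 116 = 100
R = √100 = 10  ⇒  r_B = 10 − 6 = 4

rB=4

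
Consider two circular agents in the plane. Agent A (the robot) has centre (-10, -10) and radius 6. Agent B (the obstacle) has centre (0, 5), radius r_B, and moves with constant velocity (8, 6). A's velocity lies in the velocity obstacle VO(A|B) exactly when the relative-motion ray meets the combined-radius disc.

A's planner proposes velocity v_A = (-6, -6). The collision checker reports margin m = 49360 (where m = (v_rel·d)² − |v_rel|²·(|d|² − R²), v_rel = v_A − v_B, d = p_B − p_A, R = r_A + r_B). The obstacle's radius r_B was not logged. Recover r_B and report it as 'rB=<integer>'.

m = 49360
d = (10, 15);  v_rel = (-14, -12),  |v_rel|² = 340
v_rel×d = (-14)·(15) − (-12)·(10) = -90
since m = R²·340 − (-90)²:  R² = (8100 + 49360) / 340 = 169
R = √169 = 13  ⇒  r_B = 13 − 6 = 7

rB=7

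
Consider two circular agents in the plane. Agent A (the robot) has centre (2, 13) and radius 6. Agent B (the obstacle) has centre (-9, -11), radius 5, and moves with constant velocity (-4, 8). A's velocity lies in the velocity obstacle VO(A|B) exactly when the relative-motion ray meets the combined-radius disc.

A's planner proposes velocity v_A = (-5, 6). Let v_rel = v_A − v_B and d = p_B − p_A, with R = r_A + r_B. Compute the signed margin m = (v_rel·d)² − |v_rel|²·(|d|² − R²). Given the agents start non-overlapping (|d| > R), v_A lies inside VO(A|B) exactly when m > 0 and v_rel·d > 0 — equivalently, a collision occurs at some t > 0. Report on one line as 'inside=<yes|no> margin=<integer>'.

d = (-11, -24),  |d|² = 697;  R = 6+5 = 11,  c = 697−11² = 576
v_rel = (-1, -2),  |v_rel|² = 5;  v_rel·d = (-1)·(-11) + (-2)·(-24) = 59
5·t² − 118·t + 576 = 0  ⇒  m = 59² − 5·576 = 601
m = 601 > 0,  v_rel·d = 59 > 0  ⇒  inside

inside=yes margin=601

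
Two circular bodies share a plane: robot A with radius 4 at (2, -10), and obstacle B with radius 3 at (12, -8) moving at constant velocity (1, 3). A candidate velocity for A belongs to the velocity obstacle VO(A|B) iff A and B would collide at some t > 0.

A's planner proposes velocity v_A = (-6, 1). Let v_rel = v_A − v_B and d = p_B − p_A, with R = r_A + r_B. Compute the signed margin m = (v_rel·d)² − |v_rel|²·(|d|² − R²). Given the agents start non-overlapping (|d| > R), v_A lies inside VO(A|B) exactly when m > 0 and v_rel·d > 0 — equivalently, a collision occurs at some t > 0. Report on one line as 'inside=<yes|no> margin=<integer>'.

d = (10, 2),  |d|² = 104;  R = 4+3 = 7,  c = 104−7² = 55
v_rel = (-7, -2),  |v_rel|² = 53;  v_rel·d = (-7)·(10) + (-2)·(2) = -74
53·t² + 148·t + 55 = 0  ⇒  m = (-74)² − 53·55 = 2561
m = 2561 > 0,  v_rel·d = -74 < 0  ⇒  outside

inside=no margin=2561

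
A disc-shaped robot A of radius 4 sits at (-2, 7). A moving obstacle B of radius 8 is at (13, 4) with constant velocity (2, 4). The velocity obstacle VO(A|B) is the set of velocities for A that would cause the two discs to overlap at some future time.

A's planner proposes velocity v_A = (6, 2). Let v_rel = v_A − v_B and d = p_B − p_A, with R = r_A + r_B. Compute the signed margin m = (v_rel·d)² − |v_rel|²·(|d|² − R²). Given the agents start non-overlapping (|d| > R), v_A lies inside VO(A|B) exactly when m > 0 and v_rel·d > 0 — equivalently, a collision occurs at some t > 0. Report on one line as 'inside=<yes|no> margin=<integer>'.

d = (15, -3),  |d|² = 234;  R = 4+8 = 12,  c = 234−12² = 90
v_rel = (4, -2),  |v_rel|² = 20;  v_rel·d = (4)·(15) + (-2)·(-3) = 66
20·t² − 132·t + 90 = 0  ⇒  m = 66² − 20·90 = 2556
m = 2556 > 0,  v_rel·d = 66 > 0  ⇒  inside

inside=yes margin=2556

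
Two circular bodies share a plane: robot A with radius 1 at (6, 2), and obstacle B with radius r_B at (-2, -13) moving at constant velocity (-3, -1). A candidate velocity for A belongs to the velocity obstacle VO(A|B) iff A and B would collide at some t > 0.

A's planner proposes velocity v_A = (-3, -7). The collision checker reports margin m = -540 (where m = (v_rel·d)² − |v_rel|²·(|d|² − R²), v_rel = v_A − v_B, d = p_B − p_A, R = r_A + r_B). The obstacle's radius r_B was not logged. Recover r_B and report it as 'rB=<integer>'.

m = -540
d = (-8, -15);  v_rel = (0, -6),  |v_rel|² = 36
v_rel×d = (0)·(-15) − (-6)·(-8) = -48
since m = R²·36 − (-48)²:  R² = (2304 + -540) / 36 = 49
R = √49 = 7  ⇒  r_B = 7 − 1 = 6

rB=6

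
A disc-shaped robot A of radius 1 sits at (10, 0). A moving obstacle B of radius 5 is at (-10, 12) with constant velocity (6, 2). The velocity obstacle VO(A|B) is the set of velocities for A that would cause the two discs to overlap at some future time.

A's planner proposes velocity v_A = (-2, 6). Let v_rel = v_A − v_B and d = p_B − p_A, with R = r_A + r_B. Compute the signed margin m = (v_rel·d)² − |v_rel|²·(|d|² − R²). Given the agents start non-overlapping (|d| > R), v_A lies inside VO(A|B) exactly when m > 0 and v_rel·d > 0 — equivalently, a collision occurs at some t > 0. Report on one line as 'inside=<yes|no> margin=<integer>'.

d = (-20, 12),  |d|² = 544;  R = 1+5 = 6,  c = 544−6² = 508
v_rel = (-8, 4),  |v_rel|² = 80;  v_rel·d = (-8)·(-20) + (4)·(12) = 208
80·t² − 416·t + 508 = 0  ⇒  m = 208² − 80·508 = 2624
m = 2624 > 0,  v_rel·d = 208 > 0  ⇒  inside

inside=yes margin=2624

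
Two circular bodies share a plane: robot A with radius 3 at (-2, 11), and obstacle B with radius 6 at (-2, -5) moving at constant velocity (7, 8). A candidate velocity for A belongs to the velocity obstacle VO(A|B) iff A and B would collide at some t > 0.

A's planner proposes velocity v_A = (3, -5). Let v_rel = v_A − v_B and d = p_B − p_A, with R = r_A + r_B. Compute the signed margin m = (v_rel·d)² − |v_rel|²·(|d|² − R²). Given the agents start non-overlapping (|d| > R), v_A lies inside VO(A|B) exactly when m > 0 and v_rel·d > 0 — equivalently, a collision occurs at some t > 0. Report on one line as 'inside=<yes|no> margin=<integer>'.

d = (0, -16),  |d|² = 256;  R = 3+6 = 9,  c = 256−9² = 175
v_rel = (-4, -13),  |v_rel|² = 185;  v_rel·d = (-4)·(0) + (-13)·(-16) = 208
185·t² − 416·t + 175 = 0  ⇒  m = 208² − 185·175 = 10889
m = 10889 > 0,  v_rel·d = 208 > 0  ⇒  inside

inside=yes margin=10889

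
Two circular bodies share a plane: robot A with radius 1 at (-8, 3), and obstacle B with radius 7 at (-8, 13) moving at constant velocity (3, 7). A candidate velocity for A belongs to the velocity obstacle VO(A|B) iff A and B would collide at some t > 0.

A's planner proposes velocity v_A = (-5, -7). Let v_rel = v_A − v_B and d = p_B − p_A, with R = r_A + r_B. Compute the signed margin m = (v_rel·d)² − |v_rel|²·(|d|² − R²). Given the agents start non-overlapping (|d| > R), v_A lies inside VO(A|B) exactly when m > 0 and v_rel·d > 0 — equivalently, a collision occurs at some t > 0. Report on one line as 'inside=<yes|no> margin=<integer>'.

d = (0, 10),  |d|² = 100;  R = 1+7 = 8,  c = 100−8² = 36
v_rel = (-8, -14),  |v_rel|² = 260;  v_rel·d = (-8)·(0) + (-14)·(10) = -140
260·t² + 280·t + 36 = 0  ⇒  m = (-140)² − 260·36 = 10240
m = 10240 > 0,  v_rel·d = -140 < 0  ⇒  outside

inside=no margin=10240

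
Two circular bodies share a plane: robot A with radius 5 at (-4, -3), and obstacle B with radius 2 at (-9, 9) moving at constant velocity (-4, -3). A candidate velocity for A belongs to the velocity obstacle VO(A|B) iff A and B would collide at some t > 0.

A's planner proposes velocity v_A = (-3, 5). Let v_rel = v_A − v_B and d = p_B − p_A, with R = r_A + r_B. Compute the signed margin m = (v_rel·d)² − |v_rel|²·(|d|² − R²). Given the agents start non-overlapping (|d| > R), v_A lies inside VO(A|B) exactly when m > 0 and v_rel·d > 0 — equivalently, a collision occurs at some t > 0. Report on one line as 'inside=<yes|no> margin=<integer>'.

d = (-5, 12),  |d|² = 169;  R = 5+2 = 7,  c = 169−7² = 120
v_rel = (1, 8),  |v_rel|² = 65;  v_rel·d = (1)·(-5) + (8)·(12) = 91
65·t² − 182·t + 120 = 0  ⇒  m = 91² − 65·120 = 481
m = 481 > 0,  v_rel·d = 91 > 0  ⇒  inside

inside=yes margin=481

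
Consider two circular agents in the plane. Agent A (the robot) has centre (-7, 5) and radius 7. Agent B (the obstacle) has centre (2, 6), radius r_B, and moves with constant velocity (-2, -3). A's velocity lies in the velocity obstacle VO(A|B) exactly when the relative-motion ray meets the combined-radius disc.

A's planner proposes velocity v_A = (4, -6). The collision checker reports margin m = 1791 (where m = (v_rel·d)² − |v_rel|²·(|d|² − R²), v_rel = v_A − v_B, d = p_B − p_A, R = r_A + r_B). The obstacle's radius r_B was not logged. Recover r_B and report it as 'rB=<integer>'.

m = 1791
d = (9, 1);  v_rel = (6, -3),  |v_rel|² = 45
v_rel×d = (6)·(1) − (-3)·(9) = 33
since m = R²·45 − 33²:  R² = (1089 + 1791) / 45 = 64
R = √64 = 8  ⇒  r_B = 8 − 7 = 1

rB=1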